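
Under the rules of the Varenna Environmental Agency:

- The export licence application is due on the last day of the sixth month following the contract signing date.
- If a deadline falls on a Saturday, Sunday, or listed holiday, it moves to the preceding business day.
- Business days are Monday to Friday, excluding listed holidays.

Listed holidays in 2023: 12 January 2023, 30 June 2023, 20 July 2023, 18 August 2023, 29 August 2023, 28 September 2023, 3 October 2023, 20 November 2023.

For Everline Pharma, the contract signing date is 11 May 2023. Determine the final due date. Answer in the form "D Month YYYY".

30 November 2023

6 months after 11 May 2023 falls in November 2023; the last day of that month is 30 November 2023.
30 November 2023 is a Thursday and not a listed holiday, so it stands.
So the filing is due 30 November 2023.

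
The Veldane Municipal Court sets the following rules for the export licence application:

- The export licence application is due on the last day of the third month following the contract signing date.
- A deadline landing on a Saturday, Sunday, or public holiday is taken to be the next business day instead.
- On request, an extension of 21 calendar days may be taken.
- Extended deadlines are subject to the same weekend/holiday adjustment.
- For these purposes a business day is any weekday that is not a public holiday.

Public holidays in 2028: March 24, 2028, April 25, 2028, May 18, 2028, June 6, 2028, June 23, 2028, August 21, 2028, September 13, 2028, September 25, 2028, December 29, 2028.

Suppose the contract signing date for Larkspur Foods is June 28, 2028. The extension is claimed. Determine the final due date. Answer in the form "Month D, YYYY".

October 23, 2028

3 months after June 28, 2028 falls in September 2028; the last day of that month is September 30, 2028.
September 30, 2028 is a Saturday, so it moves to the next business day, October 2, 2028 (Monday).
With the 21-day extension, October 2, 2028 becomes October 23, 2028.
October 23, 2028 is a Monday and not a listed holiday, so it stands.
So the filing is due October 23, 2028.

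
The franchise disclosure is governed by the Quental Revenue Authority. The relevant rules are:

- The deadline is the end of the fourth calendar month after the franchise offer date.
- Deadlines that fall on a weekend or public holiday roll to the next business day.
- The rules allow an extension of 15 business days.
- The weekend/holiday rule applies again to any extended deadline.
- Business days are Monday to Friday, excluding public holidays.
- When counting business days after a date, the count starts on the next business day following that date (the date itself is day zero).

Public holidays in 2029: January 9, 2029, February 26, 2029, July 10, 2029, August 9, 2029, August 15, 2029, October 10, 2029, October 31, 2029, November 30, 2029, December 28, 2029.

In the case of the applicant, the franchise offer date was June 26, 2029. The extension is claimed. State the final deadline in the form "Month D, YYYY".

November 22, 2029

4 months after June 26, 2029 falls in October 2029; the last day of that month is October 31, 2029.
October 31, 2029 is a listed holiday, so it moves to the next business day, November 1, 2029 (Thursday).
The 15-business-day extension runs from November 1, 2029 to November 22, 2029.
November 22, 2029 falls on a Thursday, which is a business day, so no adjustment is needed.
The final due date is November 22, 2029.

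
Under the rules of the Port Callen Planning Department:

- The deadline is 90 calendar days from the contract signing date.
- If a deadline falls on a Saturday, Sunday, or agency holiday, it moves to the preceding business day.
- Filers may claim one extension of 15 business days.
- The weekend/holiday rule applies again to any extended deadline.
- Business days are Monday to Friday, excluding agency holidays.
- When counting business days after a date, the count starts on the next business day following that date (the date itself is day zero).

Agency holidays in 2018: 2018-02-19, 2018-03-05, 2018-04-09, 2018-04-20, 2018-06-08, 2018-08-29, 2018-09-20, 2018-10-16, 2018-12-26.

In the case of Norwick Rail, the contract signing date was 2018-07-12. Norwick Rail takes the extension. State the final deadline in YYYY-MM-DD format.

2018-11-01

90 calendar days after 2018-07-12 is 2018-10-10.
2018-10-10 (Wednesday) is already a business day.
The 15-business-day extension runs from 2018-10-10 to 2018-11-01.
2018-11-01 is a Thursday and not a listed holiday, so it stands.
Final deadline: 2018-11-01.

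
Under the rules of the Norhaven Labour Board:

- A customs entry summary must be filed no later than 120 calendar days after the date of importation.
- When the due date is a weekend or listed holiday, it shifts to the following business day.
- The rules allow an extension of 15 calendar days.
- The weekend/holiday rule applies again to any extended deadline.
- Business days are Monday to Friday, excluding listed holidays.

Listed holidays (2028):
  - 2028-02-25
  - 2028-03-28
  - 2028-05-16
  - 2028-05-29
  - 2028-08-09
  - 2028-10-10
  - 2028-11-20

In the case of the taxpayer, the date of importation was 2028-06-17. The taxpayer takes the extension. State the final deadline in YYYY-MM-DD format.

120 calendar days after 2028-06-17 is 2028-10-15.
Because 2028-10-15 is a Sunday, the deadline becomes 2028-10-16 (Monday).
Add the 15 calendar-day extension to 2028-10-16: 2028-10-31.
2028-10-31 is a Tuesday and not a listed holiday, so it stands.
Final deadline: 2028-10-31.

2028-10-31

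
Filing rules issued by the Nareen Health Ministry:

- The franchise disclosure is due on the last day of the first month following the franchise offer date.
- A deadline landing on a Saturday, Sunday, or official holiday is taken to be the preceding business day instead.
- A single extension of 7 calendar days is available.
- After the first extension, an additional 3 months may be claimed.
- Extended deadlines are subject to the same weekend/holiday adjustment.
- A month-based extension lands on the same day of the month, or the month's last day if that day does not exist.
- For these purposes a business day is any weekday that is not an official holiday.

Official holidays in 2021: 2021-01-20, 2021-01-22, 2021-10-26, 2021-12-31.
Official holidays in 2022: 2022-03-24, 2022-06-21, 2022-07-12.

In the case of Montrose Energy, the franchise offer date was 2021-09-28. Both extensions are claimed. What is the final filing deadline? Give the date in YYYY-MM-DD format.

1 month after 2021-09-28 falls in October 2021; the last day of that month is 2021-10-31.
Because 2021-10-31 is a Sunday, the deadline becomes 2021-10-29 (Friday).
With the 7-day extension, 2021-10-29 becomes 2021-11-05.
2021-11-05 (Friday) is already a business day.
Applying the 3 months extension: 3 months after 2021-11-05 is 2022-02-05.
2022-02-05 is a Saturday, so it moves to the preceding business day, 2022-02-04 (Friday).
Deadline: 2022-02-04.

2022-02-04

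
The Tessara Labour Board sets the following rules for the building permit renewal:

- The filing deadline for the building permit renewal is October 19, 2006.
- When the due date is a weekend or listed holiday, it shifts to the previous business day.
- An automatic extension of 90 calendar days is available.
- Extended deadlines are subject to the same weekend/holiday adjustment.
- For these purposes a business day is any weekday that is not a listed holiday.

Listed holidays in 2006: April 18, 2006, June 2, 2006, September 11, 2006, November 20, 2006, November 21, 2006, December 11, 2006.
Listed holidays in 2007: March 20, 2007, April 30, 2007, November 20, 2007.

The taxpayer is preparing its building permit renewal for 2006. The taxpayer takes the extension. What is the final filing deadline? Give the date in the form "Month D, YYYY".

The stated deadline is October 19, 2006.
Since October 19, 2006 is a Thursday and not a holiday, the date is unchanged.
With the 90-day extension, October 19, 2006 becomes January 17, 2007.
January 17, 2007 (Wednesday) is already a business day.
So the filing is due January 17, 2007.

January 17, 2007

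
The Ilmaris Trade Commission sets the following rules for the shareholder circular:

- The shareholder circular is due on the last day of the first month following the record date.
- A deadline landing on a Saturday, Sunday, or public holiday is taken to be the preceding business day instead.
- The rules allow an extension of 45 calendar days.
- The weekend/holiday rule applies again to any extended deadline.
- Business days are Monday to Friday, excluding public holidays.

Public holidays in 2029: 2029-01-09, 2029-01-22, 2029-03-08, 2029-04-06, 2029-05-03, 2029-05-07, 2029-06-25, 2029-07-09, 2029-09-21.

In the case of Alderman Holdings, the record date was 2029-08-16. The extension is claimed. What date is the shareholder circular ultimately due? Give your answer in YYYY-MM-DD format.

1 month after 2029-08-16 falls in September 2029; the last day of that month is 2029-09-30.
2029-09-30 falls on a Sunday. Rolling to the preceding business day gives 2029-09-28, a Friday.
Add the 45 calendar-day extension to 2029-09-28: 2029-11-12.
2029-11-12 (Monday) is already a business day.
The final due date is 2029-11-12.

2029-11-12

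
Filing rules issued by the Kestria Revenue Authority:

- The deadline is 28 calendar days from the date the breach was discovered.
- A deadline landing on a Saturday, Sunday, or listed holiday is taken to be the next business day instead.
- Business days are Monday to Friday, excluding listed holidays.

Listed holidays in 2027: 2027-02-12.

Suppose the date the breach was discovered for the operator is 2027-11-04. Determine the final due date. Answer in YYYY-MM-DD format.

2027-12-02

Adding 28 calendar days to 2027-11-04 gives 2027-12-02.
2027-12-02 is a Thursday and not a listed holiday, so it stands.
Final deadline: 2027-12-02.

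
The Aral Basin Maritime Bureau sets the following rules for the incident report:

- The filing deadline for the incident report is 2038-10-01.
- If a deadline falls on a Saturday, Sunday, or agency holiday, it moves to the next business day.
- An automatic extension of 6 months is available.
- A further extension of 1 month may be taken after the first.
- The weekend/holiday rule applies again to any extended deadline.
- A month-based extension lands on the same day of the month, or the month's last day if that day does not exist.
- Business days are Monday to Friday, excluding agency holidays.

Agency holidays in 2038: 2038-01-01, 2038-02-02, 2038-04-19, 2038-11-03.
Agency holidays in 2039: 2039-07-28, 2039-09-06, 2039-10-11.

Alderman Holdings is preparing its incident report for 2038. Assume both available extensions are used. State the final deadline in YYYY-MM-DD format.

Start from the fixed due date, 2038-10-01.
Since 2038-10-01 is a Friday and not a holiday, the date is unchanged.
Applying the 6 months extension: 6 months after 2038-10-01 is 2039-04-01.
2039-04-01 is a Friday and not a listed holiday, so it stands.
The 1 month extension carries 2039-04-01 to 2039-05-01.
2039-05-01 is a Sunday, so it moves to the next business day, 2039-05-02 (Monday).
Final deadline: 2039-05-02.

2039-05-02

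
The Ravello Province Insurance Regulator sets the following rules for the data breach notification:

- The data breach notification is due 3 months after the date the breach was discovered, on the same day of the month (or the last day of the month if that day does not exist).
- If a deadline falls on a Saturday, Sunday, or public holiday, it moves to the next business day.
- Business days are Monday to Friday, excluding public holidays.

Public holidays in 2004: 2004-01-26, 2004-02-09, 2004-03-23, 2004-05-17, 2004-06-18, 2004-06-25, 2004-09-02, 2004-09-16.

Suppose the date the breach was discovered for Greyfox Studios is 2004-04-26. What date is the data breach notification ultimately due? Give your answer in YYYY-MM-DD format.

3 months after 2004-04-26, on the same day of the month, is 2004-07-26.
2004-07-26 (Monday) is already a business day.
Final deadline: 2004-07-26.

2004-07-26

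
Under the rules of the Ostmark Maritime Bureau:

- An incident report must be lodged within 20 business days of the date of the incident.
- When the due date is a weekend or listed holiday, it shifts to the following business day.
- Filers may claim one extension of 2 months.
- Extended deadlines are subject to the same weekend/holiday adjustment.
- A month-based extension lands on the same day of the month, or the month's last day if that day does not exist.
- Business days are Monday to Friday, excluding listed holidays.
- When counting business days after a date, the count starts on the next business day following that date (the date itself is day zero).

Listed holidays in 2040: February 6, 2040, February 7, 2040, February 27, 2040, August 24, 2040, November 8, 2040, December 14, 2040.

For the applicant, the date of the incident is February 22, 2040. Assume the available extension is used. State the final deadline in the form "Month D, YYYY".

Starting the day after February 22, 2040 and counting 20 business days lands on March 22, 2040.
Since March 22, 2040 is a Thursday and not a holiday, the date is unchanged.
Add 2 months to March 22, 2040: May 22, 2040.
May 22, 2040 falls on a Tuesday, which is a business day, so no adjustment is needed.
The final due date is May 22, 2040.

May 22, 2040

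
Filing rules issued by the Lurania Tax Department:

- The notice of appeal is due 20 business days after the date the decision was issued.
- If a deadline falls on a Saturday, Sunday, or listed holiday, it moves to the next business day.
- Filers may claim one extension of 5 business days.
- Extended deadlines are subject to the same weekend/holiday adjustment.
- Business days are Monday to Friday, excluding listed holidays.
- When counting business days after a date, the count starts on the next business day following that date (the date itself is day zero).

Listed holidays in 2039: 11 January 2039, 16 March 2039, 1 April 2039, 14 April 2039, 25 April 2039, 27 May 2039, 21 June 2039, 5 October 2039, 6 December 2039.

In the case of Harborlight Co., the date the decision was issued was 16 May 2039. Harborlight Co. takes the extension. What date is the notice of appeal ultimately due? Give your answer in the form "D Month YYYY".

Starting the day after 16 May 2039 and counting 20 business days lands on 14 June 2039.
14 June 2039 falls on a Tuesday, which is a business day, so no adjustment is needed.
Counting 5 further business days from 14 June 2039 reaches 22 June 2039.
22 June 2039 (Wednesday) is already a business day.
The final due date is 22 June 2039.

22 June 2039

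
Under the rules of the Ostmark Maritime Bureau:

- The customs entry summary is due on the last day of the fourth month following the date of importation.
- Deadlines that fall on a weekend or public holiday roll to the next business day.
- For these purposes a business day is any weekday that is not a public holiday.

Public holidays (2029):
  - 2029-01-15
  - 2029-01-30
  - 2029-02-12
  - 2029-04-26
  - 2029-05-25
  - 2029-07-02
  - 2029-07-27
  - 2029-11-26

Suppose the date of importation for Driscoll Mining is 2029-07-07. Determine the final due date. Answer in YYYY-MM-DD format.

2029-11-30

4 months after 2029-07-07 is November 2029; that month ends on 2029-11-30.
2029-11-30 falls on a Friday, which is a business day, so no adjustment is needed.
The final due date is 2029-11-30.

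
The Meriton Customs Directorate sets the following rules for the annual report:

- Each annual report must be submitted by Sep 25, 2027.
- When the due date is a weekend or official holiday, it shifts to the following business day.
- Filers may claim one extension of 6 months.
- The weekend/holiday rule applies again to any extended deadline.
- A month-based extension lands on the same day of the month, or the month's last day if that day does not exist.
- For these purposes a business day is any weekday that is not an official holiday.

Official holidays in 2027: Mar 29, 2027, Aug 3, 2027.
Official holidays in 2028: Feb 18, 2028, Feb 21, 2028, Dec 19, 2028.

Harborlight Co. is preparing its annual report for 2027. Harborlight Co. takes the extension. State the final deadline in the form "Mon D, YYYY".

The stated deadline is Sep 25, 2027.
Sep 25, 2027 is a Saturday, so it moves to the next business day, Sep 27, 2027 (Monday).
Add 6 months to Sep 27, 2027: Mar 27, 2028.
Mar 27, 2028 (Monday) is already a business day.
Deadline: Mar 27, 2028.

Mar 27, 2028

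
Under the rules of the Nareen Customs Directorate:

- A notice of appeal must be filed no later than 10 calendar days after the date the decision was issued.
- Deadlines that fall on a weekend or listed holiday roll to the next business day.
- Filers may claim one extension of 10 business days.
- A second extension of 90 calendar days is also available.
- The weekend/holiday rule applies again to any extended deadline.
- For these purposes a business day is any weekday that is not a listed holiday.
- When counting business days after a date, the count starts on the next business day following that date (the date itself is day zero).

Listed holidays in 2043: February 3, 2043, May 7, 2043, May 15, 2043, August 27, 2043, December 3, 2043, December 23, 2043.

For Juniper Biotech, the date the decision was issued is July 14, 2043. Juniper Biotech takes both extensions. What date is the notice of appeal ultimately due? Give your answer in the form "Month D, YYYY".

November 5, 2043

Adding 10 calendar days to July 14, 2043 gives July 24, 2043.
Since July 24, 2043 is a Friday and not a holiday, the date is unchanged.
Applying the 10-business-day extension: 10 business days after July 24, 2043 is August 7, 2043.
August 7, 2043 falls on a Friday, which is a business day, so no adjustment is needed.
Applying the 90-calendar-day extension: August 7, 2043 + 90 days = November 5, 2043.
Since November 5, 2043 is a Thursday and not a holiday, the date is unchanged.
Deadline: November 5, 2043.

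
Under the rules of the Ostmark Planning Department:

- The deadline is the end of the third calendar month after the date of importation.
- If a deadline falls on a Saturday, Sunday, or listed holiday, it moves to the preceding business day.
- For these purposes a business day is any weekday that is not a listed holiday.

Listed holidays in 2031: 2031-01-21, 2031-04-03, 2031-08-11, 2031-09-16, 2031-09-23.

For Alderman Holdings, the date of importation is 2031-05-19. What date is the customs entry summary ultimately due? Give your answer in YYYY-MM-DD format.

2031-08-29

The third month after 2031-05-19 is August 2031, whose last day is 2031-08-31.
2031-08-31 is a Sunday; the preceding business day is 2031-08-29 (Friday).
Final deadline: 2031-08-29.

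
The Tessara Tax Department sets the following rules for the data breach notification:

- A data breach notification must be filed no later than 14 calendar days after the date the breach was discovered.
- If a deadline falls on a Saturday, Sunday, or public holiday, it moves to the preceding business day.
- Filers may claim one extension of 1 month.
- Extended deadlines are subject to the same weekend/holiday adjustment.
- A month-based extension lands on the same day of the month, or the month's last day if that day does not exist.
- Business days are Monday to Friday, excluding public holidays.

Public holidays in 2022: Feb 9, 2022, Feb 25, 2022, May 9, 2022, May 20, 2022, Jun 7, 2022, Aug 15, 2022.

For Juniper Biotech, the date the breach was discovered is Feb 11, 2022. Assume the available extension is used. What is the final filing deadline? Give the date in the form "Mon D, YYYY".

14 calendar days after Feb 11, 2022 is Feb 25, 2022.
Feb 25, 2022 is a listed holiday, so it moves to the preceding business day, Feb 24, 2022 (Thursday).
Add 1 month to Feb 24, 2022: Mar 24, 2022.
Mar 24, 2022 is a Thursday and not a listed holiday, so it stands.
The final due date is Mar 24, 2022.

Mar 24, 2022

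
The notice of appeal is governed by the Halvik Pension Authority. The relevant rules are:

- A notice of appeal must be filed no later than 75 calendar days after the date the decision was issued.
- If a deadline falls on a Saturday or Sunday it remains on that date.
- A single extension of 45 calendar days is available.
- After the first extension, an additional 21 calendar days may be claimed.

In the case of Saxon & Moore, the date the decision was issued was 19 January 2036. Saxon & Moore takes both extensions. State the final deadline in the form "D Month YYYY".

From 19 January 2036, 75 calendar days later is 3 April 2036.
No adjustment is made for weekends or holidays, so 3 April 2036 stands.
Applying the 45-calendar-day extension: 3 April 2036 + 45 days = 18 May 2036.
18 May 2036 falls on a Sunday. The rules make no weekend/holiday allowance, so it remains 18 May 2036.
Add the 21 calendar-day extension to 18 May 2036: 8 June 2036.
No adjustment is made for weekends or holidays, so 8 June 2036 stands.
Final deadline: 8 June 2036.

8 June 2036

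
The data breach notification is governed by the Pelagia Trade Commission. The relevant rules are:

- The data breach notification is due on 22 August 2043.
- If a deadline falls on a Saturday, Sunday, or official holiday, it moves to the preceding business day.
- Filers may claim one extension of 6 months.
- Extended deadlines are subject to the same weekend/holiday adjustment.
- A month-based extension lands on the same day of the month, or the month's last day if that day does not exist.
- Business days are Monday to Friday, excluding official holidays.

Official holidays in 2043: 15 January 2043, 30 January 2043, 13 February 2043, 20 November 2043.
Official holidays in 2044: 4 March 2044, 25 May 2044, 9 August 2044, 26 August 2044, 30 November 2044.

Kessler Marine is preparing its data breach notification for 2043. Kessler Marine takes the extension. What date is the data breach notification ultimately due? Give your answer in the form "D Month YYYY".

Start from the fixed due date, 22 August 2043.
22 August 2043 falls on a Saturday. Rolling to the preceding business day gives 21 August 2043, a Friday.
Applying the 6 months extension: 6 months after 21 August 2043 is 21 February 2044.
Because 21 February 2044 is a Sunday, the deadline becomes 19 February 2044 (Friday).
Deadline: 19 February 2044.

19 February 2044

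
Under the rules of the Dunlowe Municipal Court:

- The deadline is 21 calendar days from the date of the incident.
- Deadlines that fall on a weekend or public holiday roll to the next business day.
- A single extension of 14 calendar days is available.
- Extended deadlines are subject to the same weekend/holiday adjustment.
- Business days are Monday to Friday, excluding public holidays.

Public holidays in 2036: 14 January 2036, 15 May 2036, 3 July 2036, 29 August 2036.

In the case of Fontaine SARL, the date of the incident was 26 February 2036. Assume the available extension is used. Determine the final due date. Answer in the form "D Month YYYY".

21 calendar days after 26 February 2036 is 18 March 2036.
18 March 2036 falls on a Tuesday, which is a business day, so no adjustment is needed.
Applying the 14-calendar-day extension: 18 March 2036 + 14 days = 1 April 2036.
Since 1 April 2036 is a Tuesday and not a holiday, the date is unchanged.
The final due date is 1 April 2036.

1 April 2036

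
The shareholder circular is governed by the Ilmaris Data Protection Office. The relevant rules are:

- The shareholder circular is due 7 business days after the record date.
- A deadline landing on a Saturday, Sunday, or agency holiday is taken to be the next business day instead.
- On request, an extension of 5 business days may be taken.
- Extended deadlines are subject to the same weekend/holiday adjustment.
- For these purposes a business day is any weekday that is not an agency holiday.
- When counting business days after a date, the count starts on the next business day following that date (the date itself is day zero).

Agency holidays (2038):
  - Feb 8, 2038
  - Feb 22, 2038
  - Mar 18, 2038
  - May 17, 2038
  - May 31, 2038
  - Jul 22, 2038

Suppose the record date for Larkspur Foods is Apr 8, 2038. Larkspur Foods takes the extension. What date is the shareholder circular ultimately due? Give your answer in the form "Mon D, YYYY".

Apr 26, 2038

Starting the day after Apr 8, 2038 and counting 7 business days lands on Apr 19, 2038.
Since Apr 19, 2038 is a Monday and not a holiday, the date is unchanged.
The 5-business-day extension runs from Apr 19, 2038 to Apr 26, 2038.
Apr 26, 2038 falls on a Monday, which is a business day, so no adjustment is needed.
So the filing is due Apr 26, 2038.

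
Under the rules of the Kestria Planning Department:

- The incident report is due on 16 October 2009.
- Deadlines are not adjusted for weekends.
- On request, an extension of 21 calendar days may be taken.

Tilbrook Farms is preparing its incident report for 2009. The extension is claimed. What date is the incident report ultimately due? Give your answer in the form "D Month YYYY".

6 November 2009

Start from the fixed due date, 16 October 2009.
16 October 2009 falls on a Friday. The rules make no weekend/holiday allowance, so it remains 16 October 2009.
Add the 21 calendar-day extension to 16 October 2009: 6 November 2009.
6 November 2009 falls on a Friday. The rules make no weekend/holiday allowance, so it remains 6 November 2009.
Deadline: 6 November 2009.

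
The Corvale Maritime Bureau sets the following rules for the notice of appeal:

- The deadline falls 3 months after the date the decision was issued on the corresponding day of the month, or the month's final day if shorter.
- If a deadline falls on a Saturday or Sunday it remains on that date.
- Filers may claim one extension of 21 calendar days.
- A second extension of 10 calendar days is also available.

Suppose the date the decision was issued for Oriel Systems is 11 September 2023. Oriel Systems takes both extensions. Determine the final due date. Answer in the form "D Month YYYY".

Moving 3 months forward from 11 September 2023 on the corresponding day gives 11 December 2023.
No adjustment is made for weekends or holidays, so 11 December 2023 stands.
Applying the 21-calendar-day extension: 11 December 2023 + 21 days = 1 January 2024.
1 January 2024 is a Monday; no weekend or holiday adjustment applies.
Add the 10 calendar-day extension to 1 January 2024: 11 January 2024.
11 January 2024 falls on a Thursday. The rules make no weekend/holiday allowance, so it remains 11 January 2024.
Deadline: 11 January 2024.

11 January 2024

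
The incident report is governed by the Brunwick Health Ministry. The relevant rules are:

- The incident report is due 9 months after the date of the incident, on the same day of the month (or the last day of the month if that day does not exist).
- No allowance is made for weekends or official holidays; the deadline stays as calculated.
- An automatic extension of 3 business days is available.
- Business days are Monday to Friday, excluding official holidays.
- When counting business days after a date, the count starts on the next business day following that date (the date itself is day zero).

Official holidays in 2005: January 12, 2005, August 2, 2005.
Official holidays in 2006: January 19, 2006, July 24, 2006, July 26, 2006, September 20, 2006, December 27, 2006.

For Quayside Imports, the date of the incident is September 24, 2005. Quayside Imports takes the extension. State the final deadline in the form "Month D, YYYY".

June 28, 2006

9 months from September 24, 2005 is June 24, 2006.
No adjustment is made for weekends or holidays, so June 24, 2006 stands.
Applying the 3-business-day extension: 3 business days after June 24, 2006 is June 28, 2006.
June 28, 2006 falls on a Wednesday. The rules make no weekend/holiday allowance, so it remains June 28, 2006.
Final deadline: June 28, 2006.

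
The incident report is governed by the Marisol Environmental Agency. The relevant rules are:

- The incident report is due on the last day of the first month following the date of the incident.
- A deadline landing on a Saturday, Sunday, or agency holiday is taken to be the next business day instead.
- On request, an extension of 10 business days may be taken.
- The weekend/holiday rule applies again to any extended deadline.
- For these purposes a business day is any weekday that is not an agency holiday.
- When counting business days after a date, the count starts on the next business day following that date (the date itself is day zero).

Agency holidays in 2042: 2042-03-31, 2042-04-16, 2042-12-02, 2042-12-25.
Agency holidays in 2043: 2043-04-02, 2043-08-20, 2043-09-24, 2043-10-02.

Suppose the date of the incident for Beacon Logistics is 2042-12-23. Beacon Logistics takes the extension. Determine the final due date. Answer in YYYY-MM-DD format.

2043-02-16

1 month after 2042-12-23 is January 2043; that month ends on 2043-01-31.
2043-01-31 is a Saturday; the next business day is 2043-02-02 (Monday).
Counting 10 further business days from 2043-02-02 reaches 2043-02-16.
Since 2043-02-16 is a Monday and not a holiday, the date is unchanged.
So the filing is due 2043-02-16.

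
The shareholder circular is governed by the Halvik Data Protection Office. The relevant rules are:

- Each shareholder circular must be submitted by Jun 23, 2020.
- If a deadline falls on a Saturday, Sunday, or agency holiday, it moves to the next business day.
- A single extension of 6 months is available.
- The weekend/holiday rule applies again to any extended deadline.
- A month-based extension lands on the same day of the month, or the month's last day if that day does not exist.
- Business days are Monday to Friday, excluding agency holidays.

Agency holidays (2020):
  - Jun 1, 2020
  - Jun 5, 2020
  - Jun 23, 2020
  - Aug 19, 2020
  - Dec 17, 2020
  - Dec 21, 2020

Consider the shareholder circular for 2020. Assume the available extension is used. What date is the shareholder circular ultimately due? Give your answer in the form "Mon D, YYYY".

Dec 24, 2020

The statutory due date is Jun 23, 2020.
Because Jun 23, 2020 is a listed holiday, the deadline becomes Jun 24, 2020 (Wednesday).
Applying the 6 months extension: 6 months after Jun 24, 2020 is Dec 24, 2020.
Dec 24, 2020 (Thursday) is already a business day.
Deadline: Dec 24, 2020.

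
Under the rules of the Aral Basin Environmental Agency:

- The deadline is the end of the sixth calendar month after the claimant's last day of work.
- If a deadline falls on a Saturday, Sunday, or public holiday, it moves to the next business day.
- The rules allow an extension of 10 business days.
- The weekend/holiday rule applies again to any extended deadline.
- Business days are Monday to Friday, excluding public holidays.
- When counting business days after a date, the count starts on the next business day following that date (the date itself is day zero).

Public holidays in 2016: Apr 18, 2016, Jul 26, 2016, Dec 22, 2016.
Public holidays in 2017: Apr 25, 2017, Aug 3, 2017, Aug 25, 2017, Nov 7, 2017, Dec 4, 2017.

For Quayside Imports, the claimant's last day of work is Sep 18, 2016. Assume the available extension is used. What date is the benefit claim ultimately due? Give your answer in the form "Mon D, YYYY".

6 months after Sep 18, 2016 falls in March 2017; the last day of that month is Mar 31, 2017.
Mar 31, 2017 falls on a Friday, which is a business day, so no adjustment is needed.
The 10-business-day extension runs from Mar 31, 2017 to Apr 14, 2017.
Apr 14, 2017 is a Friday and not a listed holiday, so it stands.
Final deadline: Apr 14, 2017.

Apr 14, 2017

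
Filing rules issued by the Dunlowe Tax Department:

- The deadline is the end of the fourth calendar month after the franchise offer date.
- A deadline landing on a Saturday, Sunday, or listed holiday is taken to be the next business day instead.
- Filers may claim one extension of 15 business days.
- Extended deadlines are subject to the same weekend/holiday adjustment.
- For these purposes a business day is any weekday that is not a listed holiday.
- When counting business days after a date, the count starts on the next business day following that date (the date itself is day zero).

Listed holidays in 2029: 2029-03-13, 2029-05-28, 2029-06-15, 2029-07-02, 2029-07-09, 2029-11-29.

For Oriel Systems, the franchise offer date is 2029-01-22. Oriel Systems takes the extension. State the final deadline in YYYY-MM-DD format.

2029-06-22

The fourth month after 2029-01-22 is May 2029, whose last day is 2029-05-31.
2029-05-31 falls on a Thursday, which is a business day, so no adjustment is needed.
Applying the 15-business-day extension: 15 business days after 2029-05-31 is 2029-06-22.
2029-06-22 falls on a Friday, which is a business day, so no adjustment is needed.
Deadline: 2029-06-22.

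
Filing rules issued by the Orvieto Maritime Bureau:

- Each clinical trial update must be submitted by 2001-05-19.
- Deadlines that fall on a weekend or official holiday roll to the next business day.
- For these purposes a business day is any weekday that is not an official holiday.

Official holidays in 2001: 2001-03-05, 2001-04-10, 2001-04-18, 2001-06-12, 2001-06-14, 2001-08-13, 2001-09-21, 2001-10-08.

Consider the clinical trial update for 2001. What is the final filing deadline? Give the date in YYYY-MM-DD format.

2001-05-21

The stated deadline is 2001-05-19.
2001-05-19 falls on a Saturday. Rolling to the next business day gives 2001-05-21, a Monday.
So the filing is due 2001-05-21.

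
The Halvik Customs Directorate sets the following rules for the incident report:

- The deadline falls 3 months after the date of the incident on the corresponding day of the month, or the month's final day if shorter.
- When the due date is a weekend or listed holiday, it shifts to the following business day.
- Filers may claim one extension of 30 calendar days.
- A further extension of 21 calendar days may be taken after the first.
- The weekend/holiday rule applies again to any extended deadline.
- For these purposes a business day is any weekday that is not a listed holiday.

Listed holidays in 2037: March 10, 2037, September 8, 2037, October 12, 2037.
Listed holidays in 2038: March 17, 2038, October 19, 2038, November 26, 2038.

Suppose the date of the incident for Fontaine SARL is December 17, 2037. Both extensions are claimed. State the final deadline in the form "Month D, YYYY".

Moving 3 months forward from December 17, 2037 on the corresponding day gives March 17, 2038.
March 17, 2038 falls on a listed holiday. Rolling to the next business day gives March 18, 2038, a Thursday.
Applying the 30-calendar-day extension: March 18, 2038 + 30 days = April 17, 2038.
Because April 17, 2038 is a Saturday, the deadline becomes April 19, 2038 (Monday).
The 21-calendar-day extension moves the deadline from April 19, 2038 to May 10, 2038.
Since May 10, 2038 is a Monday and not a holiday, the date is unchanged.
Deadline: May 10, 2038.

May 10, 2038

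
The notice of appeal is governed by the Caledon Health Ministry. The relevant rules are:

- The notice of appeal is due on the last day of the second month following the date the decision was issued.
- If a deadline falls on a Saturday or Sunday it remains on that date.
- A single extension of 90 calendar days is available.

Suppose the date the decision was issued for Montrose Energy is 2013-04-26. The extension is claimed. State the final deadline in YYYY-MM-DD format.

2013-09-28

The second month after 2013-04-26 is June 2013, whose last day is 2013-06-30.
2013-06-30 is a Sunday; no weekend or holiday adjustment applies.
Applying the 90-calendar-day extension: 2013-06-30 + 90 days = 2013-09-28.
No adjustment is made for weekends or holidays, so 2013-09-28 stands.
The final due date is 2013-09-28.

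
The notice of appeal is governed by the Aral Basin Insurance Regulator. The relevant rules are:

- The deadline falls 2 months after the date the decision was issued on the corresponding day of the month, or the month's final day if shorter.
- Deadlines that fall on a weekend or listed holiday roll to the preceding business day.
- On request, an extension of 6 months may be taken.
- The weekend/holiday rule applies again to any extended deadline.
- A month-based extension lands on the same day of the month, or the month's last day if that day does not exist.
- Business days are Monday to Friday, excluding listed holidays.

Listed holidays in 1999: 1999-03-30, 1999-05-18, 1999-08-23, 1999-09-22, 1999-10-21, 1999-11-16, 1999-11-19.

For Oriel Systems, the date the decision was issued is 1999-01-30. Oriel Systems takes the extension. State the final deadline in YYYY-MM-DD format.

1999-09-29

2 months after 1999-01-30, on the same day of the month, is 1999-03-30.
1999-03-30 is a listed holiday; the preceding business day is 1999-03-29 (Monday).
Applying the 6 months extension: 6 months after 1999-03-29 is 1999-09-29.
1999-09-29 falls on a Wednesday, which is a business day, so no adjustment is needed.
The final due date is 1999-09-29.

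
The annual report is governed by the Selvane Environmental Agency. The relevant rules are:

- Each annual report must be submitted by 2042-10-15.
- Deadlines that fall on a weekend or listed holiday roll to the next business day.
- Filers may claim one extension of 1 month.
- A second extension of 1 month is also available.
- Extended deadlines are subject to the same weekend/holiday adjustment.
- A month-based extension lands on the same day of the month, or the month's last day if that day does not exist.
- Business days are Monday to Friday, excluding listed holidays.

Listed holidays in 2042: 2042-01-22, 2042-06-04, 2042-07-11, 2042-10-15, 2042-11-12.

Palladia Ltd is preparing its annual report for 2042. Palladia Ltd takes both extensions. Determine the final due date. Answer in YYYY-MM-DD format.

2042-12-17

Start from the fixed due date, 2042-10-15.
2042-10-15 is a listed holiday; the next business day is 2042-10-16 (Thursday).
The 1 month extension carries 2042-10-16 to 2042-11-16.
2042-11-16 is a Sunday; the next business day is 2042-11-17 (Monday).
Add 1 month to 2042-11-17: 2042-12-17.
Since 2042-12-17 is a Wednesday and not a holiday, the date is unchanged.
Deadline: 2042-12-17.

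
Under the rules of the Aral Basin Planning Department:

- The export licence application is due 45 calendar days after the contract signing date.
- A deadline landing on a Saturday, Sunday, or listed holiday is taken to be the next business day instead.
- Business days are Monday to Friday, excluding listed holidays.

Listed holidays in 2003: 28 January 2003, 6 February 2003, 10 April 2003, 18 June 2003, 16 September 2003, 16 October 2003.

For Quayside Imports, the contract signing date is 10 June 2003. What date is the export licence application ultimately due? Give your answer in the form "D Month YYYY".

25 July 2003

Trigger date 10 June 2003 + 45 calendar days = 25 July 2003.
Since 25 July 2003 is a Friday and not a holiday, the date is unchanged.
So the filing is due 25 July 2003.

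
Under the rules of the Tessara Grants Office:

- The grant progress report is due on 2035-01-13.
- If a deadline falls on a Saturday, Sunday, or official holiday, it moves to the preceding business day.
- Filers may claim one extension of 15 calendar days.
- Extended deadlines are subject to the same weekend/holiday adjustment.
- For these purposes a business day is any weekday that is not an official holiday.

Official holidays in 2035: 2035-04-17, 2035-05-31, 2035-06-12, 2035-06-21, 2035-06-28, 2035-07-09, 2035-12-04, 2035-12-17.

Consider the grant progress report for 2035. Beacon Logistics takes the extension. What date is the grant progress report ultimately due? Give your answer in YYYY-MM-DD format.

2035-01-26

The statutory due date is 2035-01-13.
Because 2035-01-13 is a Saturday, the deadline becomes 2035-01-12 (Friday).
With the 15-day extension, 2035-01-12 becomes 2035-01-27.
2035-01-27 is a Saturday; the preceding business day is 2035-01-26 (Friday).
The final due date is 2035-01-26.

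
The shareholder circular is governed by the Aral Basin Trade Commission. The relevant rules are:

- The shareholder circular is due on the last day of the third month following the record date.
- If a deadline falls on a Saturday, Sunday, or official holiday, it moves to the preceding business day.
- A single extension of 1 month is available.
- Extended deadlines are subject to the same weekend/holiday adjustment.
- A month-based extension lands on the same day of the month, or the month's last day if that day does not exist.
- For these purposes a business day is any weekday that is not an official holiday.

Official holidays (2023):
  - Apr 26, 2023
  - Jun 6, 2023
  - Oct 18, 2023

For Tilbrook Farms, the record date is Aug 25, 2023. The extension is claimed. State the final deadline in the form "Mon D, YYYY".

3 months after Aug 25, 2023 falls in November 2023; the last day of that month is Nov 30, 2023.
Nov 30, 2023 falls on a Thursday, which is a business day, so no adjustment is needed.
The 1 month extension carries Nov 30, 2023 to Dec 30, 2023.
Dec 30, 2023 is a Saturday; the preceding business day is Dec 29, 2023 (Friday).
Deadline: Dec 29, 2023.

Dec 29, 2023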